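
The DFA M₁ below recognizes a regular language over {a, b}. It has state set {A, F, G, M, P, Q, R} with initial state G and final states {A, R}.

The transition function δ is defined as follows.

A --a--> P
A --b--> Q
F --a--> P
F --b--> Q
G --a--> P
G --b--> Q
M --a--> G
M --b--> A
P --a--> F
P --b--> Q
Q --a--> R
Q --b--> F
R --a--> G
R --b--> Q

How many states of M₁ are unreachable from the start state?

2

No path from G leads to A, M; the other 5 states are all reachable.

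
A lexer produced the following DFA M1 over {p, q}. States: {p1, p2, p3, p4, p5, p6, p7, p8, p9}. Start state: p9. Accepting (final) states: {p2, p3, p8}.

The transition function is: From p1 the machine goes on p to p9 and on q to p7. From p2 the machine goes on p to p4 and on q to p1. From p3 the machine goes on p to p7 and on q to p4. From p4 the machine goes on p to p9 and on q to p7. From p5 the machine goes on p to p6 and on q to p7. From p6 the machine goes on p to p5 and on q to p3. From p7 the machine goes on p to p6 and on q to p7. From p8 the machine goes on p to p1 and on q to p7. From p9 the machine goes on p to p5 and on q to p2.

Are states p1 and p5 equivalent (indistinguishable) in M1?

First remove the unreachable states {p8}; 8 states remain.
Initial partition by acceptance: {p2,p3} | {p1,p4,p5,p6,p7,p9}.
Split {p1,p4,p5,p6,p7,p9} by δ(·,q) → {p1,p4,p5,p7} and {p6,p9}.
The partition is now stable with 3 blocks: {p2,p3} | {p1,p4,p5,p7} | {p6,p9}.
p1 and p5 lie in the same block of the stable partition, so they are equivalent — no string distinguishes them.

Yes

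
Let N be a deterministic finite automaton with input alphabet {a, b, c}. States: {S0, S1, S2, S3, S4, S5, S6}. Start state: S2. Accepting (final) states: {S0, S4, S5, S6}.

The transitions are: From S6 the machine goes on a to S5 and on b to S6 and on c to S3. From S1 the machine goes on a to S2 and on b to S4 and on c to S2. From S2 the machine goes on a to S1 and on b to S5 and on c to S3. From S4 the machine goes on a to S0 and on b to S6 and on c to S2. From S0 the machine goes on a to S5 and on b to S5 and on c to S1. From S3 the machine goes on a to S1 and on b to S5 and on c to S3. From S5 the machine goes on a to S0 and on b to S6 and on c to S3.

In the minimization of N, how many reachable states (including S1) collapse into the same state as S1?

P0 = {S0,S4,S5,S6} | {S1,S2,S3}.
Stable partition: {S0,S4,S5,S6} | {S1,S2,S3} — 2 equivalence classes.
The equivalence class containing S1 is {S1,S2,S3}, of size 3.

3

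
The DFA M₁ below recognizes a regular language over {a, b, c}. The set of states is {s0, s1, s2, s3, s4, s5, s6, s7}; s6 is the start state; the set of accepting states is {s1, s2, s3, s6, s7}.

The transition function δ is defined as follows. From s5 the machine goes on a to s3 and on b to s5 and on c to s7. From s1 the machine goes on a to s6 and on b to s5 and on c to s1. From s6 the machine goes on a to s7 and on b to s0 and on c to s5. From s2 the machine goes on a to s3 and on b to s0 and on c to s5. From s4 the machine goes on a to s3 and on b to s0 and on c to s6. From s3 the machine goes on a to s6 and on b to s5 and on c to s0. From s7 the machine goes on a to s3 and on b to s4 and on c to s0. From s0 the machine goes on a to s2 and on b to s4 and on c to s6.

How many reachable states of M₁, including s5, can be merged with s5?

States {s1} cannot be reached from the start state, so discard them.
Initial partition by acceptance: {s2,s3,s6,s7} | {s0,s4,s5}.
No further refinement is possible. Final partition (2 blocks): {s2,s3,s6,s7} | {s0,s4,s5}.
State s5 belongs to the block {s0,s4,s5}, which has 3 states.

3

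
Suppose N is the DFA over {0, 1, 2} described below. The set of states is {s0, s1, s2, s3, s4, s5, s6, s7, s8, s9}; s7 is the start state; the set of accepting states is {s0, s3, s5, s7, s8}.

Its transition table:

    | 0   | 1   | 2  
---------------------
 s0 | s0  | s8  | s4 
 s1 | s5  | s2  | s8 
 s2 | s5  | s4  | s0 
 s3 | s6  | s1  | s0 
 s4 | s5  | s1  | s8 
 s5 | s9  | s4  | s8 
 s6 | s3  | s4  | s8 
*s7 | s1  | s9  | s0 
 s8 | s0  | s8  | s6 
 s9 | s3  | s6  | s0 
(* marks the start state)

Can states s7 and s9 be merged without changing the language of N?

Every state is reachable, so we keep all 10.
Start with accepting vs non-accepting: {s0,s3,s5,s7,s8} | {s1,s2,s4,s6,s9}.
On input 0, block {s0,s3,s5,s7,s8} splits into {s3,s5,s7} and {s0,s8}.
No further refinement is possible. Final partition (3 blocks): {s3,s5,s7} | {s1,s2,s4,s6,s9} | {s0,s8}.
s7 and s9 end up in different blocks, so they are distinguishable. For instance, the string 'ε' is accepted from only s7.

No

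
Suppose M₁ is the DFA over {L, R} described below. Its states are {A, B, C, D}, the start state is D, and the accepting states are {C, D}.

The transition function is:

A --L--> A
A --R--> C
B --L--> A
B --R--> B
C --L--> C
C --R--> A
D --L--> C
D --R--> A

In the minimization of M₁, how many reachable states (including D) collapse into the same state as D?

2

First remove the unreachable states {B}; 3 states remain.
Initial partition by acceptance: {C,D} | {A}.
The partition is now stable with 2 blocks: {C,D} | {A}.
The equivalence class containing D is {C,D}, of size 2.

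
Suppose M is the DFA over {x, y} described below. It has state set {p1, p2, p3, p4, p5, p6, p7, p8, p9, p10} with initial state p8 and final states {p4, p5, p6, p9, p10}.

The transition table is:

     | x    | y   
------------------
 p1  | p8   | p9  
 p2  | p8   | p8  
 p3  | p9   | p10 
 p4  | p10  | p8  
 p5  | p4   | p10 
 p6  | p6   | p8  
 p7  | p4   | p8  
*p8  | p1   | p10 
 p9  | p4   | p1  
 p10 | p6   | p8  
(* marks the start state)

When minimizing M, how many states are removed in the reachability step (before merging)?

Starting at p8 and following transitions, the reachable set is {p1, p4, p6, p8, p9, p10}. That leaves p2, p3, p5, p7 unreachable — 4 in total.

4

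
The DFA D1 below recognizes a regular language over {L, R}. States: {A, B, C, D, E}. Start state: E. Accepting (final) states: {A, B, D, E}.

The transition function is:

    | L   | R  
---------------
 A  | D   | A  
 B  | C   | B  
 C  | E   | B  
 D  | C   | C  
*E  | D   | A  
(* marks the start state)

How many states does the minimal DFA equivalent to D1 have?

4

Every state is reachable, so we keep all 5.
P0 = {A,B,D,E} | {C}.
Refine {A,B,D,E} on symbol L: members go to different blocks, giving {A,E} and {B,D}.
Split {B,D} by δ(·,R) → {B} and {D}.
The partition is now stable with 4 blocks: {A,E} | {C} | {B} | {D}.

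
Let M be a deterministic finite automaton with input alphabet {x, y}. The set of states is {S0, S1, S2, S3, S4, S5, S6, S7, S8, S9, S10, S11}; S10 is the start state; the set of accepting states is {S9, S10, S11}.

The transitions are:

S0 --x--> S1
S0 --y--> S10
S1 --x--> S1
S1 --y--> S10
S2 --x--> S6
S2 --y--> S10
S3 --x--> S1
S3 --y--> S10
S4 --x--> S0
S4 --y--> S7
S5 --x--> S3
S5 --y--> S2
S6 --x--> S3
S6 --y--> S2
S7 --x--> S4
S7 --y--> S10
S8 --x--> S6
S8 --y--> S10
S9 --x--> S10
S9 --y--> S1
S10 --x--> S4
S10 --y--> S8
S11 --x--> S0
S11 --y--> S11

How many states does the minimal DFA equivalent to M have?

Reachable states from the start: {S0,S1,S2,S3,S4,S6,S7,S8,S10}. Unreachable: {S5,S9,S11} — drop them.
P0 = {S10} | {S0,S1,S2,S3,S4,S6,S7,S8}.
Refine {S0,S1,S2,S3,S4,S6,S7,S8} on symbol y: members go to different blocks, giving {S0,S1,S2,S3,S7,S8} and {S4,S6}.
Refine {S0,S1,S2,S3,S7,S8} on symbol x: members go to different blocks, giving {S0,S1,S3} and {S2,S7,S8}.
Stable partition: {S10} | {S0,S1,S3} | {S4,S6} | {S2,S7,S8} — 4 equivalence classes.

4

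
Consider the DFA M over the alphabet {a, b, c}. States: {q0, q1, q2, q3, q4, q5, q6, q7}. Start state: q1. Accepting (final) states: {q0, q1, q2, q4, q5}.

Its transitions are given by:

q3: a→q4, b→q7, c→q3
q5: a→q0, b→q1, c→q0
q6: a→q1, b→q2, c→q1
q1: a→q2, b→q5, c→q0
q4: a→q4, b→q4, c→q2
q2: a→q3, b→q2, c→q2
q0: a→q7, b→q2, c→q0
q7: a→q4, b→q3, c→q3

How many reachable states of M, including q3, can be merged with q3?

States {q6} cannot be reached from the start state, so discard them.
Initial partition by acceptance: {q0,q1,q2,q4,q5} | {q3,q7}.
Split {q0,q1,q2,q4,q5} by δ(·,a) → {q1,q4,q5} and {q0,q2}.
Split {q1,q4,q5} by δ(·,a) → {q1,q5} and {q4}.
Stable partition: {q1,q5} | {q3,q7} | {q0,q2} | {q4} — 4 equivalence classes.
The equivalence class containing q3 is {q3,q7}, of size 2.

2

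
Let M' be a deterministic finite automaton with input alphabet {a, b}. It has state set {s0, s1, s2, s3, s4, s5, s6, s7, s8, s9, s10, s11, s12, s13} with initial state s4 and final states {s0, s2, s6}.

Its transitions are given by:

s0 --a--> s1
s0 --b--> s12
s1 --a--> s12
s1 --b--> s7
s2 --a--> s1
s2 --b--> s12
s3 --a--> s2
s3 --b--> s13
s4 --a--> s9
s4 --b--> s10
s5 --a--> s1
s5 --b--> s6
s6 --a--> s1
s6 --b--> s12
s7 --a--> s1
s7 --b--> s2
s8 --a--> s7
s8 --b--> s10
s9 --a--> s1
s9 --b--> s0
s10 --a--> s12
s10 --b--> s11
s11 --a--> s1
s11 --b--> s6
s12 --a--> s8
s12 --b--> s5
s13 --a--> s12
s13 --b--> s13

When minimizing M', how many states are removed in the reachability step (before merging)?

BFS from s4 reaches {s0, s1, s2, s4, s5, s6, s7, s8, s9, s10, s11, s12}; the 2 state(s) s3, s13 are never visited.

2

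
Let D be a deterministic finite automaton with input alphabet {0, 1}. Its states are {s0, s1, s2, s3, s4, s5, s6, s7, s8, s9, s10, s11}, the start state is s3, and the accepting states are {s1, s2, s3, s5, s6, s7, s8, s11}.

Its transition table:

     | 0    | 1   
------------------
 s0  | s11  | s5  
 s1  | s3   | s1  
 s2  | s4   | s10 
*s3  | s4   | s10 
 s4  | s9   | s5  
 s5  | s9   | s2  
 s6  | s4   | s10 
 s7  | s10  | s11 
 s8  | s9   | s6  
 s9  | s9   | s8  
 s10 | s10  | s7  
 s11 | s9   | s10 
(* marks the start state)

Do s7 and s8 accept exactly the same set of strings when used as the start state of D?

Yes

Reachable states from the start: {s2,s3,s4,s5,s6,s7,s8,s9,s10,s11}. Unreachable: {s0,s1} — drop them.
P0 = {s2,s3,s5,s6,s7,s8,s11} | {s4,s9,s10}.
On input 1, block {s2,s3,s5,s6,s7,s8,s11} splits into {s2,s3,s6,s11} and {s5,s7,s8}.
No further refinement is possible. Final partition (3 blocks): {s2,s3,s6,s11} | {s4,s9,s10} | {s5,s7,s8}.
s7 and s8 lie in the same block of the stable partition, so they are equivalent — no string distinguishes them.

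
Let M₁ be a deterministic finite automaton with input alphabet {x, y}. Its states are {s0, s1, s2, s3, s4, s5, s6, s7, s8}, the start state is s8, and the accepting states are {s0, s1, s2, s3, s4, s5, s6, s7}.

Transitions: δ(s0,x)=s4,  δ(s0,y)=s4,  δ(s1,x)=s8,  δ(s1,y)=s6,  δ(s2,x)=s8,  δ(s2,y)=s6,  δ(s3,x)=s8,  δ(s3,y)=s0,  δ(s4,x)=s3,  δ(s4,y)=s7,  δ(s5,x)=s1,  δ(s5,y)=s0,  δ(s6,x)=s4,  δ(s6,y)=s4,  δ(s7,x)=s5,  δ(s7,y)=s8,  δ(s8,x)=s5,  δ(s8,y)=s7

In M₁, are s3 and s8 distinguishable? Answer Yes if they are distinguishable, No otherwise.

Yes

First remove the unreachable states {s2}; 8 states remain.
P0 = {s0,s1,s3,s4,s5,s6,s7} | {s8}.
Refine {s0,s1,s3,s4,s5,s6,s7} on symbol x: members go to different blocks, giving {s0,s4,s5,s6,s7} and {s1,s3}.
Refine {s0,s4,s5,s6,s7} on symbol x: members go to different blocks, giving {s0,s6,s7} and {s4,s5}.
Refine {s0,s6,s7} on symbol y: members go to different blocks, giving {s0,s6} and {s7}.
Refine {s4,s5} on symbol y: members go to different blocks, giving {s4} and {s5}.
No further refinement is possible. Final partition (6 blocks): {s0,s6} | {s8} | {s1,s3} | {s4} | {s7} | {s5}.
s3 and s8 end up in different blocks, so they are distinguishable. For instance, the string 'ε' is accepted from only s3.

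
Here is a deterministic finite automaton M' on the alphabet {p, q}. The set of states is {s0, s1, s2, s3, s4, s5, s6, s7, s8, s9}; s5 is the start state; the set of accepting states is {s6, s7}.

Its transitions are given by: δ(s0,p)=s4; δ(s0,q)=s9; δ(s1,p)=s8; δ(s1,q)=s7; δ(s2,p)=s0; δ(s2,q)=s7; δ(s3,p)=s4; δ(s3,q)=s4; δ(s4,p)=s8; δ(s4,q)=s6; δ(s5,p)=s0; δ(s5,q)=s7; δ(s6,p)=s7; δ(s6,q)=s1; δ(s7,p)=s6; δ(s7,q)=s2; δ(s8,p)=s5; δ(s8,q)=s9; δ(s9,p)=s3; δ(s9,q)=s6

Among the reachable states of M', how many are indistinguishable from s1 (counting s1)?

5

Initial partition by acceptance: {s6,s7} | {s0,s1,s2,s3,s4,s5,s8,s9}.
On input q, block {s0,s1,s2,s3,s4,s5,s8,s9} splits into {s1,s2,s4,s5,s9} and {s0,s3,s8}.
Stable partition: {s6,s7} | {s1,s2,s4,s5,s9} | {s0,s3,s8} — 3 equivalence classes.
State s1 belongs to the block {s1,s2,s4,s5,s9}, which has 5 states.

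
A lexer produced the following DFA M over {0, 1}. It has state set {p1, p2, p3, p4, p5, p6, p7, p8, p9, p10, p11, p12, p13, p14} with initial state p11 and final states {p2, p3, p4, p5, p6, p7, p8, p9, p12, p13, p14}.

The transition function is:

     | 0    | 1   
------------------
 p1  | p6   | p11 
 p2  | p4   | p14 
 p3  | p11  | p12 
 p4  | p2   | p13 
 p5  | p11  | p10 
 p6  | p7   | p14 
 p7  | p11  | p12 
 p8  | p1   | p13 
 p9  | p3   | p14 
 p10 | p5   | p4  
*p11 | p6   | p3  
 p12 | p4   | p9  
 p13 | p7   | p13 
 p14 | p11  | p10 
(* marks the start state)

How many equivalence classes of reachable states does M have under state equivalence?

States {p1,p8} cannot be reached from the start state, so discard them.
Initial partition by acceptance: {p2,p3,p4,p5,p6,p7,p9,p12,p13,p14} | {p10,p11}.
Split {p2,p3,p4,p5,p6,p7,p9,p12,p13,p14} by δ(·,0) → {p2,p4,p6,p9,p12,p13} and {p3,p5,p7,p14}.
Refine {p2,p4,p6,p9,p12,p13} on symbol 0: members go to different blocks, giving {p2,p4,p12} and {p6,p9,p13}.
Refine {p2,p4,p12} on symbol 1: members go to different blocks, giving {p4,p12} and {p2}.
Split {p4,p12} by δ(·,0) → {p4} and {p12}.
Split {p10,p11} by δ(·,0) → {p10} and {p11}.
On input 1, block {p3,p5,p7,p14} splits into {p3,p7} and {p5,p14}.
On input 1, block {p6,p9,p13} splits into {p6,p9} and {p13}.
Stable partition: {p4} | {p10} | {p3,p7} | {p6,p9} | {p2} | {p12} | {p11} | {p5,p14} | {p13} — 9 equivalence classes.

9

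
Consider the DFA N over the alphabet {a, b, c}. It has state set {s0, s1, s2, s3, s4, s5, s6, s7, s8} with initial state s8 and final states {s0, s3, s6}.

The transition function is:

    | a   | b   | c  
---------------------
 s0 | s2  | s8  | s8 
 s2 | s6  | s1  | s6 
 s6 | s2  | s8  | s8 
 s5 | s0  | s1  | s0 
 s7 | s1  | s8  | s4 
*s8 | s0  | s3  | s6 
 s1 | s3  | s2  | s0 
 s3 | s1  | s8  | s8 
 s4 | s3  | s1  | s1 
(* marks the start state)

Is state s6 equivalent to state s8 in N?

No

Reachable states from the start: {s0,s1,s2,s3,s6,s8}. Unreachable: {s4,s5,s7} — drop them.
P0 = {s0,s3,s6} | {s1,s2,s8}.
Split {s1,s2,s8} by δ(·,b) → {s1,s2} and {s8}.
The partition is now stable with 3 blocks: {s0,s3,s6} | {s1,s2} | {s8}.
s6 and s8 end up in different blocks, so they are distinguishable. For instance, the string 'ε' is accepted from only s6.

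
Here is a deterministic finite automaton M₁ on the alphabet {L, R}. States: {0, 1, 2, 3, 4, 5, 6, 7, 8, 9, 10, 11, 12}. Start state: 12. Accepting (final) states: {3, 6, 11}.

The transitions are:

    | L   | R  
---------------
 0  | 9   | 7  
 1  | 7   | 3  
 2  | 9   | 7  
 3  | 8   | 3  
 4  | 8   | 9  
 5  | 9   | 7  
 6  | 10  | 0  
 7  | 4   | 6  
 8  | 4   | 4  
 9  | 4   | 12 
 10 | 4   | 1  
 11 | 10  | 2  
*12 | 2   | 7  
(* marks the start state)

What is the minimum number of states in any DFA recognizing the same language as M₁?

10

First remove the unreachable states {5,11}; 11 states remain.
Start with accepting vs non-accepting: {3,6} | {0,1,2,4,7,8,9,10,12}.
Refine {3,6} on symbol R: members go to different blocks, giving {3} and {6}.
Refine {0,1,2,4,7,8,9,10,12} on symbol R: members go to different blocks, giving {0,2,4,8,9,10,12} and {1} and {7}.
Split {0,2,4,8,9,10,12} by δ(·,R) → {0,2,12} and {4,8,9} and {10}.
On input L, block {0,2,12} splits into {0,2} and {12}.
On input R, block {4,8,9} splits into {4,8} and {9}.
Refine {4,8} on symbol R: members go to different blocks, giving {4} and {8}.
No further refinement is possible. Final partition (10 blocks): {3} | {0,2} | {6} | {1} | {7} | {4} | {10} | {12} | {9} | {8}.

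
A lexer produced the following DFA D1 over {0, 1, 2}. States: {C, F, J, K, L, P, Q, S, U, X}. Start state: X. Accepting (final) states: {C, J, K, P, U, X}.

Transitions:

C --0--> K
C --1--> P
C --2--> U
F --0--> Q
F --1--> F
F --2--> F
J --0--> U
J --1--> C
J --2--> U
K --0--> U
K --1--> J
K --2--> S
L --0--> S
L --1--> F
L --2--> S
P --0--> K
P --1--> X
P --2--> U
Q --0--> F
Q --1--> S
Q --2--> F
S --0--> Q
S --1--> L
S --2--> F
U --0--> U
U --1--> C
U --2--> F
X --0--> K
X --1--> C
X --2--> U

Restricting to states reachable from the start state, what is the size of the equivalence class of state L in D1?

4

Initial partition by acceptance: {C,J,K,P,U,X} | {F,L,Q,S}.
Split {C,J,K,P,U,X} by δ(·,2) → {C,J,P,X} and {K,U}.
Stable partition: {C,J,P,X} | {F,L,Q,S} | {K,U} — 3 equivalence classes.
The equivalence class containing L is {F,L,Q,S}, of size 4.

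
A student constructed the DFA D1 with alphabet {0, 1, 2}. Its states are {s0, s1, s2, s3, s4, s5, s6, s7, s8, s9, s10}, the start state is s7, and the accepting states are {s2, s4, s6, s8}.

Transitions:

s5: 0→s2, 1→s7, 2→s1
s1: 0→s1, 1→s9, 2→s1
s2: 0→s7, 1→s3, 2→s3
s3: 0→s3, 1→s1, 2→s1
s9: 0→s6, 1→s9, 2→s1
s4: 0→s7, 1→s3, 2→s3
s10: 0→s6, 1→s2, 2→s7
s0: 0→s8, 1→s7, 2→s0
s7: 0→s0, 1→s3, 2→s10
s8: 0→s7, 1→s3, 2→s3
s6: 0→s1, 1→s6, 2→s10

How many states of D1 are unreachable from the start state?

2

No path from s7 leads to s4, s5; the other 9 states are all reachable.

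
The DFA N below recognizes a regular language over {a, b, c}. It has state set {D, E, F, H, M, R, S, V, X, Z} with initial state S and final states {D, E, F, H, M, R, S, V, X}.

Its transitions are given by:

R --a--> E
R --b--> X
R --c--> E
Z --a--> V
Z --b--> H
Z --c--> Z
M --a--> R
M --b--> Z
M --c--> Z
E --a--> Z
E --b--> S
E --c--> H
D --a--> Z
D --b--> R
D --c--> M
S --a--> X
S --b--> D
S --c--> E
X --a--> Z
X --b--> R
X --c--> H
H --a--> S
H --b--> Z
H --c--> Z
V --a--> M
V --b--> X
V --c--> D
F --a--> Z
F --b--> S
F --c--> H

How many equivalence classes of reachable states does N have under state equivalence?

5

First remove the unreachable states {F}; 9 states remain.
Start with accepting vs non-accepting: {D,E,H,M,R,S,V,X} | {Z}.
Refine {D,E,H,M,R,S,V,X} on symbol a: members go to different blocks, giving {H,M,R,S,V} and {D,E,X}.
Refine {H,M,R,S,V} on symbol a: members go to different blocks, giving {H,M,V} and {R,S}.
Split {H,M,V} by δ(·,a) → {H,M} and {V}.
The partition is now stable with 5 blocks: {H,M} | {Z} | {D,E,X} | {R,S} | {V}.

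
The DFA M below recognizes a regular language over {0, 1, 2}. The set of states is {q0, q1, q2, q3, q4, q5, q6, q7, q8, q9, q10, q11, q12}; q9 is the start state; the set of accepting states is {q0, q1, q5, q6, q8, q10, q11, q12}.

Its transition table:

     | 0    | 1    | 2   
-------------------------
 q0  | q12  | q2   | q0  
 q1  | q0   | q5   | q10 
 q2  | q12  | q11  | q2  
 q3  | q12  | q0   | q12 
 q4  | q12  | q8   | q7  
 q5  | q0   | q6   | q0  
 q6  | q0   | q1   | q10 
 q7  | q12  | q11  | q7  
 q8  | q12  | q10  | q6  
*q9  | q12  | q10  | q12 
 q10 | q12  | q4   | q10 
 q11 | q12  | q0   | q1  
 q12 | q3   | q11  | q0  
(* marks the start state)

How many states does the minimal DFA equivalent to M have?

P0 = {q0,q1,q5,q6,q8,q10,q11,q12} | {q2,q3,q4,q7,q9}.
On input 0, block {q0,q1,q5,q6,q8,q10,q11,q12} splits into {q0,q1,q5,q6,q8,q10,q11} and {q12}.
Split {q0,q1,q5,q6,q8,q10,q11} by δ(·,0) → {q0,q8,q10,q11} and {q1,q5,q6}.
Refine {q0,q8,q10,q11} on symbol 1: members go to different blocks, giving {q0,q10} and {q8,q11}.
Split {q2,q3,q4,q7,q9} by δ(·,1) → {q2,q4,q7} and {q3,q9}.
Stable partition: {q0,q10} | {q2,q4,q7} | {q12} | {q1,q5,q6} | {q8,q11} | {q3,q9} — 6 equivalence classes.

6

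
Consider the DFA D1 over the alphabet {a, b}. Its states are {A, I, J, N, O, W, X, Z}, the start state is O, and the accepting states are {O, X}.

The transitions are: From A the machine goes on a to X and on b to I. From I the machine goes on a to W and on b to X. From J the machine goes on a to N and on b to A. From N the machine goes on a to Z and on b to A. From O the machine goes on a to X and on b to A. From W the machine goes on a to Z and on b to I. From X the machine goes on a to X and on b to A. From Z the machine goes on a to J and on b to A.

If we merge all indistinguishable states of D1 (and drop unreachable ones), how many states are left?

5

P0 = {O,X} | {A,I,J,N,W,Z}.
Split {A,I,J,N,W,Z} by δ(·,a) → {I,J,N,W,Z} and {A}.
Refine {I,J,N,W,Z} on symbol b: members go to different blocks, giving {J,N,Z} and {W} and {I}.
The partition is now stable with 5 blocks: {O,X} | {J,N,Z} | {A} | {W} | {I}.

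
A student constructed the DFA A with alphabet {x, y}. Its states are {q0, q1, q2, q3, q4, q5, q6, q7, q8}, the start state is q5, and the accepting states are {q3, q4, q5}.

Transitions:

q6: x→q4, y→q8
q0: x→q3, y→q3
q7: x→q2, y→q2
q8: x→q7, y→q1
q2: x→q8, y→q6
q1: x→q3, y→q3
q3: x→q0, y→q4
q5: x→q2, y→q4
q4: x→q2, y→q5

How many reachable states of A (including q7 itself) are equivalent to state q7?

Initial partition by acceptance: {q3,q4,q5} | {q0,q1,q2,q6,q7,q8}.
Refine {q0,q1,q2,q6,q7,q8} on symbol x: members go to different blocks, giving {q0,q1,q6} and {q2,q7,q8}.
Split {q3,q4,q5} by δ(·,x) → {q4,q5} and {q3}.
On input x, block {q0,q1,q6} splits into {q0,q1} and {q6}.
Refine {q2,q7,q8} on symbol y: members go to different blocks, giving {q2} and {q7} and {q8}.
No further refinement is possible. Final partition (7 blocks): {q4,q5} | {q0,q1} | {q2} | {q3} | {q6} | {q7} | {q8}.
The equivalence class containing q7 is {q7}, of size 1.

1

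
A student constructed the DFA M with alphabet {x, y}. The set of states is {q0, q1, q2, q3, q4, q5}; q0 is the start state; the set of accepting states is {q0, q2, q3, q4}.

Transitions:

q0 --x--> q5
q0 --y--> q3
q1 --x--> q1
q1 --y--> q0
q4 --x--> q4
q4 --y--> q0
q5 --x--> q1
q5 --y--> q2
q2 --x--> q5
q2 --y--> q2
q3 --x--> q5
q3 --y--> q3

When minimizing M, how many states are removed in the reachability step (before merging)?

No path from q0 leads to q4; the other 5 states are all reachable.

1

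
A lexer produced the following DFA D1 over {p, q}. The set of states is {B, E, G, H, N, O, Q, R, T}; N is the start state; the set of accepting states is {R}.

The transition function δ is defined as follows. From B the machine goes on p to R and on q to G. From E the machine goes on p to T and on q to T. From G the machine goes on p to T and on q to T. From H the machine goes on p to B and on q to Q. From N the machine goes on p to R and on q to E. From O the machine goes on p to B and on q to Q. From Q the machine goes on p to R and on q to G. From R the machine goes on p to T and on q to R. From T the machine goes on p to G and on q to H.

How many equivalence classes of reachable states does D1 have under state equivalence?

5

First remove the unreachable states {O}; 8 states remain.
P0 = {R} | {B,E,G,H,N,Q,T}.
Split {B,E,G,H,N,Q,T} by δ(·,p) → {E,G,H,T} and {B,N,Q}.
Split {E,G,H,T} by δ(·,p) → {E,G,T} and {H}.
Split {E,G,T} by δ(·,q) → {E,G} and {T}.
Stable partition: {R} | {E,G} | {B,N,Q} | {H} | {T} — 5 equivalence classes.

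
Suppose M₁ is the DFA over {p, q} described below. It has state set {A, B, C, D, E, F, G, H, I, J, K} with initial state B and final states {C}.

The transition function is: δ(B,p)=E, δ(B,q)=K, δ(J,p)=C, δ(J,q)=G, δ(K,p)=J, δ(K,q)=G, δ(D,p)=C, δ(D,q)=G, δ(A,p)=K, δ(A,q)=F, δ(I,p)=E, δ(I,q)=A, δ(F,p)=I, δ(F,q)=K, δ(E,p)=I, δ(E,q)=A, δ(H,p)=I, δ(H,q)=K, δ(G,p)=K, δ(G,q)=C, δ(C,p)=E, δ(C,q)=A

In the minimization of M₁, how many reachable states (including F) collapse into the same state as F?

Reachable states from the start: {A,B,C,E,F,G,I,J,K}. Unreachable: {D,H} — drop them.
Start with accepting vs non-accepting: {C} | {A,B,E,F,G,I,J,K}.
On input p, block {A,B,E,F,G,I,J,K} splits into {A,B,E,F,G,I,K} and {J}.
On input p, block {A,B,E,F,G,I,K} splits into {A,B,E,F,G,I} and {K}.
Refine {A,B,E,F,G,I} on symbol p: members go to different blocks, giving {B,E,F,I} and {A,G}.
On input q, block {B,E,F,I} splits into {B,F} and {E,I}.
Refine {A,G} on symbol q: members go to different blocks, giving {A} and {G}.
No further refinement is possible. Final partition (7 blocks): {C} | {B,F} | {J} | {K} | {A} | {E,I} | {G}.
The equivalence class containing F is {B,F}, of size 2.

2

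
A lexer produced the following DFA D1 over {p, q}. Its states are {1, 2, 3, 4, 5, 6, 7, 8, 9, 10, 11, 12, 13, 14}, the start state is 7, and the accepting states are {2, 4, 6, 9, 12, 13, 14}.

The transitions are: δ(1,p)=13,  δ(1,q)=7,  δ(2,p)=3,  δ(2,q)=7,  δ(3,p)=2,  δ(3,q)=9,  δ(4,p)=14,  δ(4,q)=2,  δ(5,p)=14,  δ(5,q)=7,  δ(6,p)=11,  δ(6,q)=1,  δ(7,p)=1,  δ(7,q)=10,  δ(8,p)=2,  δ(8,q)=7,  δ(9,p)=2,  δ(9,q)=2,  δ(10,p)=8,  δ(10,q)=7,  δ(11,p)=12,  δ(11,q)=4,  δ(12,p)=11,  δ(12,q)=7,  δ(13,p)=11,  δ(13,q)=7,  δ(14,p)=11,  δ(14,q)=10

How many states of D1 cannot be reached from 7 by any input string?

2

No path from 7 leads to 5, 6; the other 12 states are all reachable.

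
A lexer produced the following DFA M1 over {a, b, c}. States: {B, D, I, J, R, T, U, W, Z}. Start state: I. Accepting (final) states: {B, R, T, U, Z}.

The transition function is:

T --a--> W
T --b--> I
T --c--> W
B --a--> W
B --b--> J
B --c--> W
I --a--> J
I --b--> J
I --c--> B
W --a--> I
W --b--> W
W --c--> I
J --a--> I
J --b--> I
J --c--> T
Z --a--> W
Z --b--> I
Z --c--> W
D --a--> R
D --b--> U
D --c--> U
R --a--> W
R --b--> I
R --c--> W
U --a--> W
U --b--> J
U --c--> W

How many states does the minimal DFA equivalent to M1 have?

3

States {D,R,U,Z} cannot be reached from the start state, so discard them.
Initial partition by acceptance: {B,T} | {I,J,W}.
Refine {I,J,W} on symbol c: members go to different blocks, giving {I,J} and {W}.
No further refinement is possible. Final partition (3 blocks): {B,T} | {I,J} | {W}.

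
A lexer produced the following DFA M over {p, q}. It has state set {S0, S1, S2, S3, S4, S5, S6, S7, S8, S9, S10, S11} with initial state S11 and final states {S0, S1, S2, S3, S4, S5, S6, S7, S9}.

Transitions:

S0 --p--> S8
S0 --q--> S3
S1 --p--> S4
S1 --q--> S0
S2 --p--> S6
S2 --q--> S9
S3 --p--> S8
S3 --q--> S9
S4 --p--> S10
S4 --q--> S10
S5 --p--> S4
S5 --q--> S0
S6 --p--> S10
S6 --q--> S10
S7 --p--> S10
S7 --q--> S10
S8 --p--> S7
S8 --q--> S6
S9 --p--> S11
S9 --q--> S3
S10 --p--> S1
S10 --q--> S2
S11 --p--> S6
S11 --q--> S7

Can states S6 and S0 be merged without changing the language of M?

No

States {S5} cannot be reached from the start state, so discard them.
Initial partition by acceptance: {S0,S1,S2,S3,S4,S6,S7,S9} | {S8,S10,S11}.
Split {S0,S1,S2,S3,S4,S6,S7,S9} by δ(·,p) → {S0,S3,S4,S6,S7,S9} and {S1,S2}.
Refine {S0,S3,S4,S6,S7,S9} on symbol q: members go to different blocks, giving {S0,S3,S9} and {S4,S6,S7}.
On input p, block {S8,S10,S11} splits into {S8,S11} and {S10}.
No further refinement is possible. Final partition (5 blocks): {S0,S3,S9} | {S8,S11} | {S1,S2} | {S4,S6,S7} | {S10}.
S6 and S0 end up in different blocks, so they are distinguishable. For instance, the string 'q' is accepted from only S0.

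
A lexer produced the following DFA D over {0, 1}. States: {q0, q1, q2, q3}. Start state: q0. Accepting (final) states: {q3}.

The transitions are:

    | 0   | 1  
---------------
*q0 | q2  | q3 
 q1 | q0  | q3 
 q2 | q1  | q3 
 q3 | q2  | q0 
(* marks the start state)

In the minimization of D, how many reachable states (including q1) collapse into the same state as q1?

Every state is reachable, so we keep all 4.
Initial partition by acceptance: {q3} | {q0,q1,q2}.
No further refinement is possible. Final partition (2 blocks): {q3} | {q0,q1,q2}.
State q1 belongs to the block {q0,q1,q2}, which has 3 states.

3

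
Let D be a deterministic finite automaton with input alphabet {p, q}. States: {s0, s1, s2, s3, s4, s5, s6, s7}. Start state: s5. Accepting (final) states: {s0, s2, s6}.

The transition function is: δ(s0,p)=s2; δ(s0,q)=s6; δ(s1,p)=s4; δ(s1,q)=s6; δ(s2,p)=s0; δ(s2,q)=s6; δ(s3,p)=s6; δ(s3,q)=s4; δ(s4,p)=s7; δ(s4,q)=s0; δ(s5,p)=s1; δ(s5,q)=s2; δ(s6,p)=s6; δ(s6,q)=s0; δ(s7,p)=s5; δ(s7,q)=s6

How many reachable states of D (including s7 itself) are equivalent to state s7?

First remove the unreachable states {s3}; 7 states remain.
Start with accepting vs non-accepting: {s0,s2,s6} | {s1,s4,s5,s7}.
The partition is now stable with 2 blocks: {s0,s2,s6} | {s1,s4,s5,s7}.
The equivalence class containing s7 is {s1,s4,s5,s7}, of size 4.

4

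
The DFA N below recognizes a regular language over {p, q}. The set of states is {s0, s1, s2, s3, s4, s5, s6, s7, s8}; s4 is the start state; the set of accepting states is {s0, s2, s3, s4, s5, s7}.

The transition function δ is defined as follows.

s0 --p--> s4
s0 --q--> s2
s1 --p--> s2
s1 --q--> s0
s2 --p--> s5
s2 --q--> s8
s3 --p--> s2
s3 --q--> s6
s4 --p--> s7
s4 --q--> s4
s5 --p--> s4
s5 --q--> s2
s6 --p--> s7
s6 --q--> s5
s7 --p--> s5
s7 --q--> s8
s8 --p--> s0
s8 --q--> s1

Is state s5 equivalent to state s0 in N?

States {s3,s6} cannot be reached from the start state, so discard them.
Initial partition by acceptance: {s0,s2,s4,s5,s7} | {s1,s8}.
Split {s0,s2,s4,s5,s7} by δ(·,q) → {s0,s4,s5} and {s2,s7}.
Split {s0,s4,s5} by δ(·,p) → {s0,s5} and {s4}.
Refine {s1,s8} on symbol p: members go to different blocks, giving {s1} and {s8}.
The partition is now stable with 5 blocks: {s0,s5} | {s1} | {s2,s7} | {s4} | {s8}.
s5 and s0 lie in the same block of the stable partition, so they are equivalent — no string distinguishes them.

Yes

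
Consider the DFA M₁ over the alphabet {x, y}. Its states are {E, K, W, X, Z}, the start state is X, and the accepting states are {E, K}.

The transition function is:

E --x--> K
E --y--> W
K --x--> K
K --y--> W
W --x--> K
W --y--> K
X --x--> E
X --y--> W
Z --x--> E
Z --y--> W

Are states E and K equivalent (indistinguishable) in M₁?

Yes

First remove the unreachable states {Z}; 4 states remain.
Initial partition by acceptance: {E,K} | {W,X}.
Split {W,X} by δ(·,y) → {W} and {X}.
Stable partition: {E,K} | {W} | {X} — 3 equivalence classes.
E and K lie in the same block of the stable partition, so they are equivalent — no string distinguishes them.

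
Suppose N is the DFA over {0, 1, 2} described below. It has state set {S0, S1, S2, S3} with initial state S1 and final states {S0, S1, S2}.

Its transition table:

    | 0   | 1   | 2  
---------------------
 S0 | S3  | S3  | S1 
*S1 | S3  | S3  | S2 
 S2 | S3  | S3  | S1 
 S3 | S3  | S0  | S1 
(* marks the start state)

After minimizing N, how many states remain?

2

P0 = {S0,S1,S2} | {S3}.
No further refinement is possible. Final partition (2 blocks): {S0,S1,S2} | {S3}.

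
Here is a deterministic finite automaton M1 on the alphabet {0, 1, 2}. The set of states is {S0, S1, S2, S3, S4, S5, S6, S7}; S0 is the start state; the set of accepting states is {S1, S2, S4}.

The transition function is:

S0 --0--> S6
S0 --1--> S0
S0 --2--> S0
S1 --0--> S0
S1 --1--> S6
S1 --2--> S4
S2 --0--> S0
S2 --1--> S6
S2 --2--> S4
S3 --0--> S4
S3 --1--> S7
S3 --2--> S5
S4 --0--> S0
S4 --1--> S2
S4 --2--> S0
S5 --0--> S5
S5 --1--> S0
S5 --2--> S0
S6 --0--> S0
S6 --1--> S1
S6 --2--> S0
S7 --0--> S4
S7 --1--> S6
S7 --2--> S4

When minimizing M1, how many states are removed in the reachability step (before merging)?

3

BFS from S0 reaches {S0, S1, S2, S4, S6}; the 3 state(s) S3, S5, S7 are never visited.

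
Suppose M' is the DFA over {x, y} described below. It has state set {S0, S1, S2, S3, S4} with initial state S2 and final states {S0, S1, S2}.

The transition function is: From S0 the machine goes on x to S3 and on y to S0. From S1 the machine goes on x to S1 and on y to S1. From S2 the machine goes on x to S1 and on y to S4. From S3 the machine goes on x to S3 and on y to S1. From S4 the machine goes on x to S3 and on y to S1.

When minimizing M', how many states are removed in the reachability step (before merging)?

1

BFS from S2 reaches {S1, S2, S3, S4}; the 1 state(s) S0 are never visited.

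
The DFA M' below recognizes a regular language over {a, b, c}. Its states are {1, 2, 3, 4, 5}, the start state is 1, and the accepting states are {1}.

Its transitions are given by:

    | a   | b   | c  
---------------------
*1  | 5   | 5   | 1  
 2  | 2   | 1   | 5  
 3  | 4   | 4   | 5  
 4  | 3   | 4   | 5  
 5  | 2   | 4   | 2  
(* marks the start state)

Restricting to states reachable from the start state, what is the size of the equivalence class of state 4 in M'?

All states are reachable from the start state.
Initial partition by acceptance: {1} | {2,3,4,5}.
Split {2,3,4,5} by δ(·,b) → {3,4,5} and {2}.
Refine {3,4,5} on symbol a: members go to different blocks, giving {3,4} and {5}.
The partition is now stable with 4 blocks: {1} | {3,4} | {2} | {5}.
State 4 belongs to the block {3,4}, which has 2 states.

2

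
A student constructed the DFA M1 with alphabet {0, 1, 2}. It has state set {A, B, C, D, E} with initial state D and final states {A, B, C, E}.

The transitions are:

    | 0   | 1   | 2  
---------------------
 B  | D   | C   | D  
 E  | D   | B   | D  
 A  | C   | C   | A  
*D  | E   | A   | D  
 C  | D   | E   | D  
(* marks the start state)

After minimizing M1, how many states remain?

3

All states are reachable from the start state.
Initial partition by acceptance: {A,B,C,E} | {D}.
Refine {A,B,C,E} on symbol 0: members go to different blocks, giving {B,C,E} and {A}.
Stable partition: {B,C,E} | {D} | {A} — 3 equivalence classes.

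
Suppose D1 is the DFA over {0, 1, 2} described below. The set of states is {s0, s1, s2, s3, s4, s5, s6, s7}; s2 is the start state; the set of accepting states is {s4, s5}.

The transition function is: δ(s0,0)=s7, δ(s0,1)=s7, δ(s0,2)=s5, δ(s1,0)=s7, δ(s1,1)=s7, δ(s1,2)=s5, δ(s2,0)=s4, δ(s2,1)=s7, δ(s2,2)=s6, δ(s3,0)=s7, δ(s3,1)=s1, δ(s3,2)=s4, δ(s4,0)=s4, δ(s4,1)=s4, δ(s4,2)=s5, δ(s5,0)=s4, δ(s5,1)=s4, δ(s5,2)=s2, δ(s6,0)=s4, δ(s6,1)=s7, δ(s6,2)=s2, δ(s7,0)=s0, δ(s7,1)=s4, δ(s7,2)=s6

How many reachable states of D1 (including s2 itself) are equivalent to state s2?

First remove the unreachable states {s1,s3}; 6 states remain.
Start with accepting vs non-accepting: {s4,s5} | {s0,s2,s6,s7}.
Refine {s4,s5} on symbol 2: members go to different blocks, giving {s4} and {s5}.
Split {s0,s2,s6,s7} by δ(·,0) → {s0,s7} and {s2,s6}.
Split {s0,s7} by δ(·,1) → {s0} and {s7}.
The partition is now stable with 5 blocks: {s4} | {s0} | {s5} | {s2,s6} | {s7}.
The equivalence class containing s2 is {s2,s6}, of size 2.

2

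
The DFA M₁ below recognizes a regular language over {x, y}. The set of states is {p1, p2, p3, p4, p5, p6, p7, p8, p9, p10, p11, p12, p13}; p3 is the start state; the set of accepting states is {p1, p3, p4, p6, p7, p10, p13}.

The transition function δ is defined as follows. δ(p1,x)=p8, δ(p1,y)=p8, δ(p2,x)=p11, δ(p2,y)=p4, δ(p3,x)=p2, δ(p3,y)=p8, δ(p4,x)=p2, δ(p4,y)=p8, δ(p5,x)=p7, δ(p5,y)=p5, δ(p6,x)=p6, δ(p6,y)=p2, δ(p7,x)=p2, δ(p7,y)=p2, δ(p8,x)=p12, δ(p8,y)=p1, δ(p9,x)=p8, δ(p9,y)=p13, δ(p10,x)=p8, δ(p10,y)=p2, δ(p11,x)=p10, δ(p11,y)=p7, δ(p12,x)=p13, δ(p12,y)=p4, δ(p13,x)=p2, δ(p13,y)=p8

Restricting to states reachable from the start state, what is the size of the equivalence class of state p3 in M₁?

6

Reachable states from the start: {p1,p2,p3,p4,p7,p8,p10,p11,p12,p13}. Unreachable: {p5,p6,p9} — drop them.
P0 = {p1,p3,p4,p7,p10,p13} | {p2,p8,p11,p12}.
On input x, block {p2,p8,p11,p12} splits into {p2,p8} and {p11,p12}.
The partition is now stable with 3 blocks: {p1,p3,p4,p7,p10,p13} | {p2,p8} | {p11,p12}.
State p3 belongs to the block {p1,p3,p4,p7,p10,p13}, which has 6 states.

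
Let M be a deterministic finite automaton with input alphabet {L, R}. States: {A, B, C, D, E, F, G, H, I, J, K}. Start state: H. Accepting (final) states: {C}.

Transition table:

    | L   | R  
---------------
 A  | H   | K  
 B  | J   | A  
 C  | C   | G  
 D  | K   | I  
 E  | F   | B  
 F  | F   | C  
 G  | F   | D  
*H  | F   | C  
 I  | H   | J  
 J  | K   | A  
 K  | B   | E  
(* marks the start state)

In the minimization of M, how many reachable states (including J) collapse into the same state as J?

Every state is reachable, so we keep all 11.
Initial partition by acceptance: {C} | {A,B,D,E,F,G,H,I,J,K}.
Refine {A,B,D,E,F,G,H,I,J,K} on symbol R: members go to different blocks, giving {A,B,D,E,G,I,J,K} and {F,H}.
Refine {A,B,D,E,G,I,J,K} on symbol L: members go to different blocks, giving {A,E,G,I} and {B,D,J,K}.
Stable partition: {C} | {A,E,G,I} | {F,H} | {B,D,J,K} — 4 equivalence classes.
State J belongs to the block {B,D,J,K}, which has 4 states.

4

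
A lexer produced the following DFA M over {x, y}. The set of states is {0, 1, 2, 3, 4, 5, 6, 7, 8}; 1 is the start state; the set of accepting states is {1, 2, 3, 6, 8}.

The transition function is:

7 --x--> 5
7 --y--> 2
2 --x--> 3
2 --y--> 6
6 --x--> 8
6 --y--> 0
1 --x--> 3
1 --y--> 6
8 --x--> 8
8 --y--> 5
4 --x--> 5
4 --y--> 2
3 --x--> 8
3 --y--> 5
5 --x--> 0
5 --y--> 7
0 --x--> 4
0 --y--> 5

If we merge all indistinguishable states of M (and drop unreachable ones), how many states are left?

Every state is reachable, so we keep all 9.
Start with accepting vs non-accepting: {1,2,3,6,8} | {0,4,5,7}.
Split {1,2,3,6,8} by δ(·,y) → {3,6,8} and {1,2}.
On input y, block {0,4,5,7} splits into {0,5} and {4,7}.
Refine {0,5} on symbol x: members go to different blocks, giving {0} and {5}.
Refine {3,6,8} on symbol y: members go to different blocks, giving {3,8} and {6}.
The partition is now stable with 6 blocks: {3,8} | {0} | {1,2} | {4,7} | {5} | {6}.

6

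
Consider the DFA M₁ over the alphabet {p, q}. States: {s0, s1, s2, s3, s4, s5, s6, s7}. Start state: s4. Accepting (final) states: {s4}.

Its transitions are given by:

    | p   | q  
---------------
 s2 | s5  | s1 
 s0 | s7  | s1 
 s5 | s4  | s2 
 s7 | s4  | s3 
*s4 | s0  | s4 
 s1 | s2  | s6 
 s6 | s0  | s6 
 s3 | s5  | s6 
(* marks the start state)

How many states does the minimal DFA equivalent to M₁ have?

Every state is reachable, so we keep all 8.
Start with accepting vs non-accepting: {s4} | {s0,s1,s2,s3,s5,s6,s7}.
Split {s0,s1,s2,s3,s5,s6,s7} by δ(·,p) → {s0,s1,s2,s3,s6} and {s5,s7}.
Refine {s0,s1,s2,s3,s6} on symbol p: members go to different blocks, giving {s0,s2,s3} and {s1,s6}.
Stable partition: {s4} | {s0,s2,s3} | {s5,s7} | {s1,s6} — 4 equivalence classes.

4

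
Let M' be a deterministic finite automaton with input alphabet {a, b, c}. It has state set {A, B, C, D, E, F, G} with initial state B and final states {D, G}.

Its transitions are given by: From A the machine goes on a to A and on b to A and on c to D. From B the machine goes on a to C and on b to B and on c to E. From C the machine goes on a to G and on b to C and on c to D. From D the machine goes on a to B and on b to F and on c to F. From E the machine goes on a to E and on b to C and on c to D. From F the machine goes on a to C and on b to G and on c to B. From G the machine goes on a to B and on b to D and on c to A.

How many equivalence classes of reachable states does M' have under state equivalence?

7

P0 = {D,G} | {A,B,C,E,F}.
Refine {D,G} on symbol b: members go to different blocks, giving {D} and {G}.
On input a, block {A,B,C,E,F} splits into {A,B,E,F} and {C}.
Refine {A,B,E,F} on symbol a: members go to different blocks, giving {A,E} and {B,F}.
On input b, block {A,E} splits into {A} and {E}.
Split {B,F} by δ(·,b) → {B} and {F}.
No further refinement is possible. Final partition (7 blocks): {D} | {A} | {G} | {C} | {B} | {E} | {F}.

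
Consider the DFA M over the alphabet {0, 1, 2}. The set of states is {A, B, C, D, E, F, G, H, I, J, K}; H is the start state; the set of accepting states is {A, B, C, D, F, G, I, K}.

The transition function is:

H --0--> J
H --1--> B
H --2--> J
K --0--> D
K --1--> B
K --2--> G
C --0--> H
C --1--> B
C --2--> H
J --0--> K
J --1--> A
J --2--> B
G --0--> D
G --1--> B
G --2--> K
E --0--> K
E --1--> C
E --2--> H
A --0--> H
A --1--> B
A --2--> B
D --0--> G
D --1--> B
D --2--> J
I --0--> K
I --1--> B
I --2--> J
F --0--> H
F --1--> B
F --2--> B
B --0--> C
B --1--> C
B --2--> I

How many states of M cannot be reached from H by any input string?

2

BFS from H reaches {A, B, C, D, G, H, I, J, K}; the 2 state(s) E, F are never visited.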